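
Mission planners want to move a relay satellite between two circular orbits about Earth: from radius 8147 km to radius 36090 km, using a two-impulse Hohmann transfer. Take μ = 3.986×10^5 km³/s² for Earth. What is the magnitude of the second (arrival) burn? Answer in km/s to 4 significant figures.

Δv₂ = 1.306 km/s

Semi-major axis of the transfer orbit: a_t = (8147 + 36090)/2 = 22118.5 km.
On the circular orbit at r = 36090 km, v_c = √(μ/r) = 3.323 km/s.
Vis-viva on the transfer ellipse at r = 36090 km gives v_t = √[μ(2/r − 1/a_t)] = 2.017 km/s.
Δv₂ = |v_t − v_c| = |2.017 − 3.323| = 1.306 km/s.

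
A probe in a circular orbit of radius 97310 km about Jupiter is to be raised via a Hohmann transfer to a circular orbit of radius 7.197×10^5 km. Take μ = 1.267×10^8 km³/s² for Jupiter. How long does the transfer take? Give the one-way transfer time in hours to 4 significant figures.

Transfer-ellipse semi-major axis a_t = (r₁ + r₂)/2 = (97310 + 7.197×10^5)/2 = 4.08505×10^5 km.
Half the transfer-orbit period gives t = π√(a_t³/μ) = 72870 s.
Converting: 72870 s ÷ 3600 s/hour = 20.24 hours.

t = 20.24 hours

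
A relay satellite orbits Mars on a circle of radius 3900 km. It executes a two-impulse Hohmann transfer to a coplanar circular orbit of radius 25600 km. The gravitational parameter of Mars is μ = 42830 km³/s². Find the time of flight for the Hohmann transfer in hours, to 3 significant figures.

t = 7.55 hours

The Hohmann ellipse has a_t = (r₁ + r₂)/2 = 14750 km.
By Kepler's third law the transfer-orbit period is T = 2π√(a_t³/μ), so t = T/2 = 27190 s.
Converting: 27190 s ÷ 3600 s/hour = 7.55 hours.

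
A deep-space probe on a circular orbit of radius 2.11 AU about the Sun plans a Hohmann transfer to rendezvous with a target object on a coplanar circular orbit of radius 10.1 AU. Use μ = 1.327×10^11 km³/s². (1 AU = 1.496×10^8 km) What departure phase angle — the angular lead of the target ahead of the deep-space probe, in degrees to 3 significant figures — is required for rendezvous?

In km: r₁ = 2.11 × 1.496×10^8 = 3.15656×10^8 km; r₂ = 10.1 × 1.496×10^8 = 1.51096×10^9 km.
Semi-major axis of the transfer orbit: a_t = (3.15656×10^8 + 1.51096×10^9)/2 = 9.13308×10^8 km.
The half-period of the transfer ellipse is t = π√(a_t³/μ) = 2.38035×10^8 s.
The target's mean motion on its circular orbit is ω₂ = √(μ/r₂³) = 6.20235×10^-9 rad/s.
Angle swept by the target during transfer: ω₂·t = 1.4764 rad = 84.59°.
The deep-space probe traverses 180° on the transfer ellipse, so the target must lead by 180° − 84.59° = 95.4°.

φ = 95.4°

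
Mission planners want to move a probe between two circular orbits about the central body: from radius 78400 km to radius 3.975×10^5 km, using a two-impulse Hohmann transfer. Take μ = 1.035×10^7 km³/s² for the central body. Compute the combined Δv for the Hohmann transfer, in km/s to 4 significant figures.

Δv = 5.534 km/s

The Hohmann ellipse has a_t = (r₁ + r₂)/2 = 2.3795×10^5 km.
At r₁ the circular-orbit speed is v₁ = √(μ/r₁) = 11.4898 km/s.
On the transfer ellipse at r₁, v² = μ(2/r − 1/a) gives v_p = √[μ(2/r₁ − 1/a_t)] = 14.8504 km/s.
First burn Δv₁ = |v_p − v₁| = 3.3606 km/s.
At r₂, v₂ = √(μ/r₂) = 5.1027 km/s.
Transfer-orbit speed at r₂: v_a = √[μ(2/r₂ − 1/a_t)] = 2.9290 km/s.
Second burn Δv₂ = |v₂ − v_a| = 2.1737 km/s.
Δv = Δv₁ + Δv₂ = 3.3606 + 2.1737 = 5.534 km/s.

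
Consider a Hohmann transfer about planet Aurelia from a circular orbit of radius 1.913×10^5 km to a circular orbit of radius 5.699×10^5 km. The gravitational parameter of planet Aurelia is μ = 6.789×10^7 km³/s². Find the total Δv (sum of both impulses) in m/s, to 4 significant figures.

Δv = 7390 m/s

Transfer-ellipse semi-major axis a_t = (r₁ + r₂)/2 = (1.913×10^5 + 5.699×10^5)/2 = 3.806×10^5 km.
Circular speed at r₁: v₁ = √(μ/r₁) = √(6.789×10^7/1.913×10^5) = 18.8385 km/s.
Transfer-orbit speed at r₁ (v² = μ(2/r − 1/a)): v_p = √[μ(2/r₁ − 1/a_t)] = 23.0521 km/s.
First burn Δv₁ = |v_p − v₁| = 4.2136 km/s.
At r₂, v₂ = √(μ/r₂) = 10.9145 km/s.
Transfer-orbit speed at r₂: v_a = √[μ(2/r₂ − 1/a_t)] = 7.73796 km/s.
Second burn Δv₂ = |v₂ − v_a| = 3.1765 km/s.
Δv = Δv₁ + Δv₂ = 4.2136 + 3.1765 = 7.390 km/s.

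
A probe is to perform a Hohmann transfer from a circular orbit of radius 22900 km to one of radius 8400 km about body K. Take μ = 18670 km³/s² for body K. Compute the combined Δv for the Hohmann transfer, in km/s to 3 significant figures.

Δv = 0.554 km/s

Transfer-ellipse semi-major axis a_t = (r₁ + r₂)/2 = (22900 + 8400)/2 = 15650 km.
At r₁ the circular-orbit speed is v₁ = √(μ/r₁) = 0.9029 km/s.
Transfer-orbit speed at r₁ (v² = μ(2/r − 1/a)): v_a = √[μ(2/r₁ − 1/a_t)] = 0.6615 km/s.
First burn Δv₁ = |v_a − v₁| = 0.2414 km/s.
Circular speed at r₂: v₂ = √(μ/r₂) = 1.4908 km/s.
Transfer-orbit speed at r₂: v_p = √[μ(2/r₂ − 1/a_t)] = 1.8034 km/s.
Second burn Δv₂ = |v₂ − v_p| = 0.3126 km/s.
Δv = Δv₁ + Δv₂ = 0.2414 + 0.3126 = 0.5540 km/s.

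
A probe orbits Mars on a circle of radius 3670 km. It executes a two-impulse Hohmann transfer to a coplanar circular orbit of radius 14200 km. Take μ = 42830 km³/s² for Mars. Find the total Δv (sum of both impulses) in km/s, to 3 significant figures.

Δv = 1.51 km/s

Transfer-ellipse semi-major axis a_t = (r₁ + r₂)/2 = (3670 + 14200)/2 = 8935 km.
Circular speed at r₁: v₁ = √(μ/r₁) = √(42830/3670) = 3.416182 km/s.
On the transfer ellipse at r₁, vis-viva gives v_p = √[μ(2/r₁ − 1/a_t)] = 4.306633 km/s.
First burn Δv₁ = |v_p − v₁| = 0.8905 km/s.
Circular speed at r₂: v₂ = √(μ/r₂) = 1.73672 km/s.
Transfer-orbit speed at r₂: v_a = √[μ(2/r₂ − 1/a_t)] = 1.11305 km/s.
Second burn Δv₂ = |v₂ − v_a| = 0.6237 km/s.
Δv = Δv₁ + Δv₂ = 0.8905 + 0.6237 = 1.514 km/s.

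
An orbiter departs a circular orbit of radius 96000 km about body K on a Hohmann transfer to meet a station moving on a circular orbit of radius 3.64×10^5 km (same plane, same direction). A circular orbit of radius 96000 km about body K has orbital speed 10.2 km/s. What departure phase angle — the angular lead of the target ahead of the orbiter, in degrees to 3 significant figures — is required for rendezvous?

φ = 89.6°

From the circular-orbit relation v² = μ/r at r = 96000 km: μ = v²r = (10.2)² × 96000 = 9.98784×10^6 km³/s².
Transfer-ellipse semi-major axis a_t = (r₁ + r₂)/2 = (96000 + 3.640×10^5)/2 = 2.300×10^5 km.
The half-period of the transfer ellipse is t = π√(a_t³/μ) = 1.0965×10^5 s.
The target's mean motion on its circular orbit is ω₂ = √(μ/r₂³) = 1.4391×10^-5 rad/s.
Angle swept by the target during transfer: ω₂·t = 1.578 rad = 90.41°.
Arrival is 180° from departure on the ellipse, so φ = 180° − 90.41° = 89.6°.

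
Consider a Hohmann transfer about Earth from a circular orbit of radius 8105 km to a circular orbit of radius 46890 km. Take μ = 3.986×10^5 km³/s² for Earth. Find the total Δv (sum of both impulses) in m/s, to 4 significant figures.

Δv = 3478 m/s

Transfer-ellipse semi-major axis a_t = (r₁ + r₂)/2 = (8105 + 46890)/2 = 27497.5 km.
Circular speed at r₁: v₁ = √(μ/r₁) = √(3.986×10^5/8105) = 7.013 km/s.
On the transfer ellipse at r₁, vis-viva gives v_p = √[μ(2/r₁ − 1/a_t)] = 9.158 km/s.
First burn Δv₁ = |v_p − v₁| = 2.145 km/s.
At r₂, v₂ = √(μ/r₂) = 2.916 km/s.
Transfer-orbit speed at r₂: v_a = √[μ(2/r₂ − 1/a_t)] = 1.583 km/s.
Second burn Δv₂ = |v₂ − v_a| = 1.333 km/s.
Δv = Δv₁ + Δv₂ = 2.145 + 1.333 = 3.478 km/s.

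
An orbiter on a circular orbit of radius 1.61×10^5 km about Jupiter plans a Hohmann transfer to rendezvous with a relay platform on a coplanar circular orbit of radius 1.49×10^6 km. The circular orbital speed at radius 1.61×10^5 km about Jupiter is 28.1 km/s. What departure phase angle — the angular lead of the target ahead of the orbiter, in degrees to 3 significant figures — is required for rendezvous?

φ = 106°

From the circular-orbit relation v² = μ/r at r = 1.61×10^5 km: μ = v²r = (28.1)² × 1.61×10^5 = 1.27127×10^8 km³/s².
The Hohmann ellipse has a_t = (r₁ + r₂)/2 = 8.255×10^5 km.
Transfer time t = π√(a_t³/μ) = 2.0898×10^5 s.
The target's mean motion on its circular orbit is ω₂ = √(μ/r₂³) = 6.1993×10^-6 rad/s.
Angle swept by the target during transfer: ω₂·t = 1.2955 rad = 74.23°.
The orbiter traverses 180° on the transfer ellipse, so the target must lead by 180° − 74.23° = 106°.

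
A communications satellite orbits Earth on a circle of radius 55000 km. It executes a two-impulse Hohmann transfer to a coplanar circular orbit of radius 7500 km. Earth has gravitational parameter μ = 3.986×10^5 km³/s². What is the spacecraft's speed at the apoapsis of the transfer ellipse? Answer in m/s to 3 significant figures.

Transfer-ellipse semi-major axis a_t = (r₁ + r₂)/2 = (55000 + 7500)/2 = 31250 km.
The apoapsis of the transfer ellipse is at r = 55000 km.
Applying v² = μ(2/r − 1/a_t): v = 1.319 km/s.

v = 1320 m/s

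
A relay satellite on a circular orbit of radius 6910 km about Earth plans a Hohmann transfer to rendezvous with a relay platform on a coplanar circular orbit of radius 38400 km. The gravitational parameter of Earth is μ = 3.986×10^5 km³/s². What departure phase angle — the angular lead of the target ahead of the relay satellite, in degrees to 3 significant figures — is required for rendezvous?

φ = 98.4°

Transfer-ellipse semi-major axis a_t = (r₁ + r₂)/2 = (6910 + 38400)/2 = 22655 km.
The half-period of the transfer ellipse is t = π√(a_t³/μ) = 16968 s.
The target's mean motion on its circular orbit is ω₂ = √(μ/r₂³) = 8.3902×10^-5 rad/s.
Angle swept by the target during transfer: ω₂·t = 1.4236 rad = 81.57°.
The relay satellite traverses 180° on the transfer ellipse, so the target must lead by 180° − 81.57° = 98.4°.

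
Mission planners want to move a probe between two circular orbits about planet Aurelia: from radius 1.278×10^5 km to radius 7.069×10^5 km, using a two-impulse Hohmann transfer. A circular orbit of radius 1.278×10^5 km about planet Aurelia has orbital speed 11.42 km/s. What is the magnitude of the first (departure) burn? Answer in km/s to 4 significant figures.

Δv₁ = 3.443 km/s

From the circular-orbit relation v² = μ/r at r = 1.278×10^5 km: μ = v²r = (11.42)² × 1.278×10^5 = 1.66672×10^7 km³/s².
The Hohmann ellipse has a_t = (r₁ + r₂)/2 = 4.1735×10^5 km.
On the circular orbit at r = 1.278×10^5 km, v_c = √(μ/r) = 11.420 km/s.
Vis-viva on the transfer ellipse at r = 1.278×10^5 km gives v_t = √[μ(2/r − 1/a_t)] = 14.863 km/s.
Δv₁ = |v_t − v_c| = |14.863 − 11.420| = 3.443 km/s.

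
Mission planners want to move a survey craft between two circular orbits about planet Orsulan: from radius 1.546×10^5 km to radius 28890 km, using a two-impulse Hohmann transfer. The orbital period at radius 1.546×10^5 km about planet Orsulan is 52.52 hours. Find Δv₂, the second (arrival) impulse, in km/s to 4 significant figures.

Δv₂ = 3.543 km/s

From Kepler's third law T² = 4π²r³/μ at r = 1.546×10^5 km, T = 52.52 hours = 52.52 × 3600 s = 1.89072×10^5 s: μ = 4π²r³/T² = 4.08069×10^6 km³/s².
Semi-major axis of the transfer orbit: a_t = (1.546×10^5 + 28890)/2 = 91745 km.
Circular speed at r = 28890 km: v_c = √(μ/r) = 11.885 km/s.
Vis-viva on the transfer ellipse at r = 28890 km gives v_t = √[μ(2/r − 1/a_t)] = 15.428 km/s.
Δv₂ = |v_t − v_c| = |15.428 − 11.885| = 3.543 km/s.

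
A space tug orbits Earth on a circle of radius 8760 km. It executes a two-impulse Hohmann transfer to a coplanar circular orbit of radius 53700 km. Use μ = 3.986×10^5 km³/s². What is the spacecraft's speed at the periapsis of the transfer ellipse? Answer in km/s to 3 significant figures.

v = 8.85 km/s

The Hohmann ellipse has a_t = (r₁ + r₂)/2 = 31230 km.
At periapsis, r = 8760 km.
Vis-viva: v = √[μ(2/r − 1/a_t)] = √[3.986×10^5 × (2/8760 − 1/31230)] = 8.845 km/s.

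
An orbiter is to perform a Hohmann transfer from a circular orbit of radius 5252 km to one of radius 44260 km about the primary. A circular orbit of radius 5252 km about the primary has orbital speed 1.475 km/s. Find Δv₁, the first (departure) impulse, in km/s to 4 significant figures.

From the circular-orbit relation v² = μ/r at r = 5252 km: μ = v²r = (1.475)² × 5252 = 11426.4 km³/s².
Semi-major axis of the transfer orbit: a_t = (5252 + 44260)/2 = 24756 km.
On the circular orbit at r = 5252 km, v_c = √(μ/r) = 1.4750 km/s.
Transfer-orbit speed at the same r (vis-viva, a = a_t): v_t = √[μ(2/r − 1/a_t)] = 1.9722 km/s.
Δv₁ = |v_t − v_c| = |1.9722 − 1.4750| = 0.4972 km/s.

Δv₁ = 0.4972 km/s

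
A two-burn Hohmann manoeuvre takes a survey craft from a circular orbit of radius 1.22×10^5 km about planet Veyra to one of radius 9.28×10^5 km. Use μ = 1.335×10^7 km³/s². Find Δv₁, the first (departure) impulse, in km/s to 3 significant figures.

Δv₁ = 3.45 km/s

Transfer-ellipse semi-major axis a_t = (r₁ + r₂)/2 = (1.220×10^5 + 9.280×10^5)/2 = 5.250×10^5 km.
On the circular orbit at r = 1.220×10^5 km, v_c = √(μ/r) = 10.461 km/s.
Transfer-orbit speed at the same r (vis-viva, a = a_t): v_t = √[μ(2/r − 1/a_t)] = 13.908 km/s.
Δv₁ = |v_t − v_c| = |13.908 − 10.461| = 3.447 km/s.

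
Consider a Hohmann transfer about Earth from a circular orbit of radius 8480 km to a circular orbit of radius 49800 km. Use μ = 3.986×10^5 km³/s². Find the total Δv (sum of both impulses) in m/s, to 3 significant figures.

Δv = 3410 m/s

Semi-major axis of the transfer orbit: a_t = (8480 + 49800)/2 = 29140 km.
Circular speed at r₁: v₁ = √(μ/r₁) = √(3.986×10^5/8480) = 6.856 km/s.
On the transfer ellipse at r₁, vis-viva equation gives v_p = √[μ(2/r₁ − 1/a_t)] = 8.963 km/s.
First burn Δv₁ = |v_p − v₁| = 2.107 km/s.
At r₂, v₂ = √(μ/r₂) = 2.829 km/s.
Transfer-orbit speed at r₂: v_a = √[μ(2/r₂ − 1/a_t)] = 1.526 km/s.
Second burn Δv₂ = |v₂ − v_a| = 1.303 km/s.
Δv = Δv₁ + Δv₂ = 2.107 + 1.303 = 3.410 km/s.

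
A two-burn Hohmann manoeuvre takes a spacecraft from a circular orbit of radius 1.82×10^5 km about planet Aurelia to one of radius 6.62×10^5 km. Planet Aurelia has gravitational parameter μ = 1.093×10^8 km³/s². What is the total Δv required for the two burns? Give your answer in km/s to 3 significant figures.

Δv = 10.6 km/s

Semi-major axis of the transfer orbit: a_t = (1.820×10^5 + 6.620×10^5)/2 = 4.220×10^5 km.
At r₁ the circular-orbit speed is v₁ = √(μ/r₁) = 24.50611 km/s.
On the transfer ellipse at r₁, v² = μ(2/r − 1/a) gives v_p = √[μ(2/r₁ − 1/a_t)] = 30.69355 km/s.
First burn Δv₁ = |v_p − v₁| = 6.187 km/s.
At r₂, v₂ = √(μ/r₂) = 12.849 km/s.
Transfer-orbit speed at r₂: v_a = √[μ(2/r₂ − 1/a_t)] = 8.4384 km/s.
Second burn Δv₂ = |v₂ − v_a| = 4.411 km/s.
Δv = Δv₁ + Δv₂ = 6.187 + 4.411 = 10.60 km/s.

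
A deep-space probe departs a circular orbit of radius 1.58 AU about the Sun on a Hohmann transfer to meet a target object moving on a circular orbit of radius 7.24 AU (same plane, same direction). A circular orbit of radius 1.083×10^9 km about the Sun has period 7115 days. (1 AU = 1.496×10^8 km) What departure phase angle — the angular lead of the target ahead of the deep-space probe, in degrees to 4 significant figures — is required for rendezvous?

From Kepler's third law T² = 4π²r³/μ at r = 1.083×10^9 km, T = 7115 days = 7115 × 86400 s = 6.14736×10^8 s: μ = 4π²r³/T² = 1.32699×10^11 km³/s².
In km: r₁ = 1.58 × 1.496×10^8 = 2.36368×10^8 km; r₂ = 7.24 × 1.496×10^8 = 1.083104×10^9 km.
Transfer-ellipse semi-major axis a_t = (r₁ + r₂)/2 = (2.36368×10^8 + 1.083104×10^9)/2 = 6.59736×10^8 km.
Transfer time t = π√(a_t³/μ) = 1.46141×10^8 s.
Target angular speed ω₂ = √(μ/r₂³) = 1.02195×10^-8 rad/s.
Angle swept by the target during transfer: ω₂·t = 1.4935 rad = 85.57°.
The deep-space probe traverses 180° on the transfer ellipse, so the target must lead by 180° − 85.57° = 94.43°.

φ = 94.43°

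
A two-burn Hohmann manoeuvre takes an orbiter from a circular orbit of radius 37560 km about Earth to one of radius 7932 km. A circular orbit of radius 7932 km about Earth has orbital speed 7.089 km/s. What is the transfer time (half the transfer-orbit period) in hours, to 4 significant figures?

t = 4.742 hours

From the circular-orbit relation v² = μ/r at r = 7932 km: μ = v²r = (7.089)² × 7932 = 3.98614×10^5 km³/s².
Semi-major axis of the transfer orbit: a_t = (37560 + 7932)/2 = 22746 km.
By Kepler's third law the transfer-orbit period is T = 2π√(a_t³/μ), so t = T/2 = 17070 s.
Converting: 17070 s ÷ 3600 s/hour = 4.742 hours.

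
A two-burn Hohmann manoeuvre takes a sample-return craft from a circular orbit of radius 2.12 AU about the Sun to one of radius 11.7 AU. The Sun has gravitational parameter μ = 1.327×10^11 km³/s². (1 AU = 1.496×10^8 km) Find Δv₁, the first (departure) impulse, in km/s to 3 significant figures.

In km: r₁ = 2.12 × 1.496×10^8 = 3.17152×10^8 km; r₂ = 11.7 × 1.496×10^8 = 1.75032×10^9 km.
Semi-major axis of the transfer orbit: a_t = (3.17152×10^8 + 1.75032×10^9)/2 = 1.033736×10^9 km.
On the circular orbit at r = 3.17152×10^8 km, v_c = √(μ/r) = 20.455 km/s.
Vis-viva on the transfer ellipse at r = 3.17152×10^8 km gives v_t = √[μ(2/r − 1/a_t)] = 26.617 km/s.
Δv₁ = |v_t − v_c| = |26.617 − 20.455| = 6.162 km/s.

Δv₁ = 6.16 km/s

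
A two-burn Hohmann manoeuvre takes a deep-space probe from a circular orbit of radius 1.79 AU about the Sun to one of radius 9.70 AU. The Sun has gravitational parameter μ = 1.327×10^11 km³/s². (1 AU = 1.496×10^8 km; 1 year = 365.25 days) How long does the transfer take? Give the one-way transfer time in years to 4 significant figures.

t = 6.886 years

In km: r₁ = 1.79 × 1.496×10^8 = 2.67784×10^8 km; r₂ = 9.70 × 1.496×10^8 = 1.45112×10^9 km.
Transfer-ellipse semi-major axis a_t = (r₁ + r₂)/2 = (2.67784×10^8 + 1.45112×10^9)/2 = 8.59452×10^8 km.
Transfer time t = π√(a_t³/μ) = π√((8.59452×10^8)³ / 1.327×10^11) = 2.173×10^8 s.
Converting: 2.173×10^8 s ÷ 3.15576×10^7 s/year (365.25 × 86400) = 6.886 years.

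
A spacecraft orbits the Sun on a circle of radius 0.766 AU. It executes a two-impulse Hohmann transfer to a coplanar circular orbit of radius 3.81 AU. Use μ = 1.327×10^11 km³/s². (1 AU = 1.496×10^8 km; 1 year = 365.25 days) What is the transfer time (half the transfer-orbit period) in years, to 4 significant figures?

In km: r₁ = 0.766 × 1.496×10^8 = 1.145936×10^8 km; r₂ = 3.81 × 1.496×10^8 = 5.69976×10^8 km.
Semi-major axis of the transfer orbit: a_t = (1.145936×10^8 + 5.69976×10^8)/2 = 3.422848×10^8 km.
By Kepler's third law the transfer-orbit period is T = 2π√(a_t³/μ), so t = T/2 = 5.4613×10^7 s.
Converting: 5.4613×10^7 s ÷ 3.15576×10^7 s/year (365.25 × 86400) = 1.731 years.

t = 1.731 years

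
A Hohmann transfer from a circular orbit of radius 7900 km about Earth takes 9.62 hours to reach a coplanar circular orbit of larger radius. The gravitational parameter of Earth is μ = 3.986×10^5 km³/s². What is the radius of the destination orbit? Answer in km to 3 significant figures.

r₂ = 65000 km

Transfer time t = 9.62 hours = 34632 s, and t = π√(a_t³/μ).
So a_t = (μ t²/π²)^(1/3) = (3.986×10^5 × (34632)² / π²)^(1/3) = 36453 km.
Since a_t = (r₁ + r₂)/2, r₂ = 2a_t − r₁ = 2×36453 − 7900 = 65006 km.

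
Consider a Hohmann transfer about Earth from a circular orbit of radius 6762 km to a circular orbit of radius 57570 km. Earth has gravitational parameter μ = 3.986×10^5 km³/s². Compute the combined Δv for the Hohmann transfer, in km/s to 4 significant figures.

Transfer-ellipse semi-major axis a_t = (r₁ + r₂)/2 = (6762 + 57570)/2 = 32166 km.
At r₁ the circular-orbit speed is v₁ = √(μ/r₁) = 7.67770 km/s.
Transfer-orbit speed at r₁ (vis-viva): v_p = √[μ(2/r₁ − 1/a_t)] = 10.2714 km/s.
First burn Δv₁ = |v_p − v₁| = 2.594 km/s.
Circular speed at r₂: v₂ = √(μ/r₂) = 2.631 km/s.
Transfer-orbit speed at r₂: v_a = √[μ(2/r₂ − 1/a_t)] = 1.206 km/s.
Second burn Δv₂ = |v₂ − v_a| = 1.425 km/s.
Δv = Δv₁ + Δv₂ = 2.594 + 1.425 = 4.019 km/s.

Δv = 4.019 km/s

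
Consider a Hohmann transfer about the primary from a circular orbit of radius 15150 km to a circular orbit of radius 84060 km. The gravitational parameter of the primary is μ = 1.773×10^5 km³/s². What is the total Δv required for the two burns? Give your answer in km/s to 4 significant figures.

Transfer-ellipse semi-major axis a_t = (r₁ + r₂)/2 = (15150 + 84060)/2 = 49605 km.
Circular speed at r₁: v₁ = √(μ/r₁) = √(1.773×10^5/15150) = 3.421 km/s.
Transfer-orbit speed at r₁ (vis-viva equation): v_p = √[μ(2/r₁ − 1/a_t)] = 4.453 km/s.
First burn Δv₁ = |v_p − v₁| = 1.032 km/s.
Circular speed at r₂: v₂ = √(μ/r₂) = 1.4523 km/s.
Transfer-orbit speed at r₂: v_a = √[μ(2/r₂ − 1/a_t)] = 0.80261 km/s.
Second burn Δv₂ = |v₂ − v_a| = 0.6497 km/s.
Δv = Δv₁ + Δv₂ = 1.032 + 0.6497 = 1.682 km/s.

Δv = 1.682 km/s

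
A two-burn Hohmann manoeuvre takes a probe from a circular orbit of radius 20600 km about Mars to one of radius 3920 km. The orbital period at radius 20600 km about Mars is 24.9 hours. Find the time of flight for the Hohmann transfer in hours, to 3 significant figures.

From Kepler's third law T² = 4π²r³/μ at r = 20600 km, T = 24.9 hours = 24.9 × 3600 s = 89640 s: μ = 4π²r³/T² = 42949.5 km³/s².
Semi-major axis of the transfer orbit: a_t = (20600 + 3920)/2 = 12260 km.
Half the transfer-orbit period gives t = π√(a_t³/μ) = 20580 s.
Converting: 20580 s ÷ 3600 s/hour = 5.72 hours.

t = 5.72 hours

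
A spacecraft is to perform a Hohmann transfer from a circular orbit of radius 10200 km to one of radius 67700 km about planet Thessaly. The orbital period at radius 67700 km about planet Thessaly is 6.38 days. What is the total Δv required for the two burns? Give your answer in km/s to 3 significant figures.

Δv = 1.01 km/s

From Kepler's third law T² = 4π²r³/μ at r = 67700 km, T = 6.38 days = 6.38 × 86400 s = 5.51232×10^5 s: μ = 4π²r³/T² = 40314.1 km³/s².
Semi-major axis of the transfer orbit: a_t = (10200 + 67700)/2 = 38950 km.
At r₁ the circular-orbit speed is v₁ = √(μ/r₁) = 1.988 km/s.
Transfer-orbit speed at r₁ (v² = μ(2/r − 1/a)): v_p = √[μ(2/r₁ − 1/a_t)] = 2.621 km/s.
First burn Δv₁ = |v_p − v₁| = 0.6330 km/s.
Circular speed at r₂: v₂ = √(μ/r₂) = 0.7717 km/s.
Transfer-orbit speed at r₂: v_a = √[μ(2/r₂ − 1/a_t)] = 0.3949 km/s.
Second burn Δv₂ = |v₂ − v_a| = 0.3768 km/s.
Total Δv = Δv₁ + Δv₂ = 1.010 km/s.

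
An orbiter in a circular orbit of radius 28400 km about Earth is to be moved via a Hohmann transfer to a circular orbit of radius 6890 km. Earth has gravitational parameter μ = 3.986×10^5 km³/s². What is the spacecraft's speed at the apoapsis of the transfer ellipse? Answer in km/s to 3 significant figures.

Transfer-ellipse semi-major axis a_t = (r₁ + r₂)/2 = (28400 + 6890)/2 = 17645 km.
At apoapsis, r = 28400 km.
From the vis-viva equation, v = √[μ(2/r − 1/a_t)] = 2.341 km/s.

v = 2.34 km/s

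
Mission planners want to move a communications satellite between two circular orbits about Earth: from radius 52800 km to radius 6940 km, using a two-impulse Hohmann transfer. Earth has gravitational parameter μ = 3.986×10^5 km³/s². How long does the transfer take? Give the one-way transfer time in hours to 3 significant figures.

t = 7.14 hours

Semi-major axis of the transfer orbit: a_t = (52800 + 6940)/2 = 29870 km.
Transfer time t = π√(a_t³/μ) = π√((29870)³ / 3.986×10^5) = 25690 s.
Converting: 25690 s ÷ 3600 s/hour = 7.14 hours.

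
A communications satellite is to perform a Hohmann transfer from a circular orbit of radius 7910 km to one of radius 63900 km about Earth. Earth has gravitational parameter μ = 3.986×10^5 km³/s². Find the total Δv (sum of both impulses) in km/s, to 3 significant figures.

Semi-major axis of the transfer orbit: a_t = (7910 + 63900)/2 = 35905 km.
Circular speed at r₁: v₁ = √(μ/r₁) = √(3.986×10^5/7910) = 7.09873 km/s.
On the transfer ellipse at r₁, vis-viva gives v_p = √[μ(2/r₁ − 1/a_t)] = 9.47007 km/s.
First burn Δv₁ = |v_p − v₁| = 2.3713 km/s.
Circular speed at r₂: v₂ = √(μ/r₂) = 2.4976 km/s.
Transfer-orbit speed at r₂: v_a = √[μ(2/r₂ − 1/a_t)] = 1.1723 km/s.
Second burn Δv₂ = |v₂ − v_a| = 1.3253 km/s.
Total Δv = Δv₁ + Δv₂ = 3.697 km/s.

Δv = 3.70 km/s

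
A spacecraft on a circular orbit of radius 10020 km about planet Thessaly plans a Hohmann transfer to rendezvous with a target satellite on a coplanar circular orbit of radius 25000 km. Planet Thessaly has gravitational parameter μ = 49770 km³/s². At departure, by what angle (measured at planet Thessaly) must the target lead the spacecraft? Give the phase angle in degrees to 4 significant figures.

Transfer-ellipse semi-major axis a_t = (r₁ + r₂)/2 = (10020 + 25000)/2 = 17510 km.
Transfer time t = π√(a_t³/μ) = 32628 s.
The target's mean motion on its circular orbit is ω₂ = √(μ/r₂³) = 5.6438×10^-5 rad/s.
Angle swept by the target during transfer: ω₂·t = 1.8415 rad = 105.51°.
Arrival is 180° from departure on the ellipse, so φ = 180° − 105.51° = 74.49°.

φ = 74.49°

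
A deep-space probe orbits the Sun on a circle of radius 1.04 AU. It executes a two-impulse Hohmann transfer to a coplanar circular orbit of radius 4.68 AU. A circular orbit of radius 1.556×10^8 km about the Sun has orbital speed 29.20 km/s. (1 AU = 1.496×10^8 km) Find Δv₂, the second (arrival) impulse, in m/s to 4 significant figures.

From the circular-orbit relation v² = μ/r at r = 1.556×10^8 km: μ = v²r = (29.20)² × 1.556×10^8 = 1.32671×10^11 km³/s².
In km: r₁ = 1.04 × 1.496×10^8 = 1.55584×10^8 km; r₂ = 4.68 × 1.496×10^8 = 7.00128×10^8 km.
The Hohmann ellipse has a_t = (r₁ + r₂)/2 = 4.27856×10^8 km.
Circular speed at r = 7.00128×10^8 km: v_c = √(μ/r) = 13.766 km/s.
Vis-viva on the transfer ellipse at r = 7.00128×10^8 km gives v_t = √[μ(2/r − 1/a_t)] = 8.3010 km/s.
Δv₂ = |v_t − v_c| = |8.3010 − 13.766| = 5.465 km/s.

Δv₂ = 5465 m/s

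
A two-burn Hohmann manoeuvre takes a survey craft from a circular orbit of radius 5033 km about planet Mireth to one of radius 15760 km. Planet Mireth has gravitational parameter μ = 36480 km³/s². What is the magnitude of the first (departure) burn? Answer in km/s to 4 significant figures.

Δv₁ = 0.6225 km/s

The Hohmann ellipse has a_t = (r₁ + r₂)/2 = 10396.5 km.
Circular speed at r = 5033 km: v_c = √(μ/r) = 2.6922 km/s.
Vis-viva on the transfer ellipse at r = 5033 km gives v_t = √[μ(2/r − 1/a_t)] = 3.3147 km/s.
Δv₁ = |v_t − v_c| = |3.3147 − 2.6922| = 0.6225 km/s.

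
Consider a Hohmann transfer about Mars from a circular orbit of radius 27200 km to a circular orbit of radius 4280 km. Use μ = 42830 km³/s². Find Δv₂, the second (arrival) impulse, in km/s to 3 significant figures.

Δv₂ = 0.995 km/s

Semi-major axis of the transfer orbit: a_t = (27200 + 4280)/2 = 15740 km.
Circular speed at r = 4280 km: v_c = √(μ/r) = 3.1634 km/s.
Vis-viva on the transfer ellipse at r = 4280 km gives v_t = √[μ(2/r − 1/a_t)] = 4.1585 km/s.
Δv₂ = |v_t − v_c| = |4.1585 − 3.1634| = 0.9951 km/s.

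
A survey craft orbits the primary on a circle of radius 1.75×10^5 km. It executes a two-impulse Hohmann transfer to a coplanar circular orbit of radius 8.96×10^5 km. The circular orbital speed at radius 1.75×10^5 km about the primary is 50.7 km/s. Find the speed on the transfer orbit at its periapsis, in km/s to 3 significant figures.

v = 65.6 km/s

From the circular-orbit relation v² = μ/r at r = 1.75×10^5 km: μ = v²r = (50.7)² × 1.75×10^5 = 4.49836×10^8 km³/s².
The Hohmann ellipse has a_t = (r₁ + r₂)/2 = 5.355×10^5 km.
At periapsis, r = 1.750×10^5 km.
From the vis-viva equation, v = √[μ(2/r − 1/a_t)] = 65.58 km/s.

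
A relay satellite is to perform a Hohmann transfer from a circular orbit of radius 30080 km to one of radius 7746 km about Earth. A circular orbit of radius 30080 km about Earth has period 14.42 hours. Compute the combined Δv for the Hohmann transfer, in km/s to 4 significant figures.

Δv = 3.184 km/s

From Kepler's third law T² = 4π²r³/μ at r = 30080 km, T = 14.42 hours = 14.42 × 3600 s = 51912 s: μ = 4π²r³/T² = 3.98711×10^5 km³/s².
Transfer-ellipse semi-major axis a_t = (r₁ + r₂)/2 = (30080 + 7746)/2 = 18913 km.
Circular speed at r₁: v₁ = √(μ/r₁) = √(3.98711×10^5/30080) = 3.641 km/s.
On the transfer ellipse at r₁, v² = μ(2/r − 1/a) gives v_a = √[μ(2/r₁ − 1/a_t)] = 2.330 km/s.
First burn Δv₁ = |v_a − v₁| = 1.311 km/s.
Circular speed at r₂: v₂ = √(μ/r₂) = 7.1745 km/s.
Transfer-orbit speed at r₂: v_p = √[μ(2/r₂ − 1/a_t)] = 9.0479 km/s.
Second burn Δv₂ = |v₂ − v_p| = 1.873 km/s.
Δv = Δv₁ + Δv₂ = 1.311 + 1.873 = 3.184 km/s.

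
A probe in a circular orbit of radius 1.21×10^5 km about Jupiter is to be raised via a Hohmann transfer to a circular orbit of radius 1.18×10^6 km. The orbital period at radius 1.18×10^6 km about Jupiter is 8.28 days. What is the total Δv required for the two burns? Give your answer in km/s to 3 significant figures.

Δv = 17.1 km/s

From Kepler's third law T² = 4π²r³/μ at r = 1.18×10^6 km, T = 8.28 days = 8.28 × 86400 s = 7.15392×10^5 s: μ = 4π²r³/T² = 1.26741×10^8 km³/s².
The Hohmann ellipse has a_t = (r₁ + r₂)/2 = 6.505×10^5 km.
At r₁ the circular-orbit speed is v₁ = √(μ/r₁) = 32.36 km/s.
On the transfer ellipse at r₁, vis-viva equation gives v_p = √[μ(2/r₁ − 1/a_t)] = 43.59 km/s.
First burn Δv₁ = |v_p − v₁| = 11.23 km/s.
Circular speed at r₂: v₂ = √(μ/r₂) = 10.364 km/s.
Transfer-orbit speed at r₂: v_a = √[μ(2/r₂ − 1/a_t)] = 4.4698 km/s.
Second burn Δv₂ = |v₂ − v_a| = 5.894 km/s.
Δv = Δv₁ + Δv₂ = 11.23 + 5.894 = 17.12 km/s.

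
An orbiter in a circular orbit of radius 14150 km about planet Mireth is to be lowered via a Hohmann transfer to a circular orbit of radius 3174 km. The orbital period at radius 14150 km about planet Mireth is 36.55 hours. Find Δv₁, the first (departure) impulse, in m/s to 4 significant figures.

Δv₁ = 266.7 m/s

From Kepler's third law T² = 4π²r³/μ at r = 14150 km, T = 36.55 hours = 36.55 × 3600 s = 1.3158×10^5 s: μ = 4π²r³/T² = 6460.25 km³/s².
Semi-major axis of the transfer orbit: a_t = (14150 + 3174)/2 = 8662 km.
Circular speed at r = 14150 km: v_c = √(μ/r) = 0.6757 km/s.
Vis-viva on the transfer ellipse at r = 14150 km gives v_t = √[μ(2/r − 1/a_t)] = 0.4090 km/s.
Δv₁ = |v_t − v_c| = |0.4090 − 0.6757| = 0.2667 km/s.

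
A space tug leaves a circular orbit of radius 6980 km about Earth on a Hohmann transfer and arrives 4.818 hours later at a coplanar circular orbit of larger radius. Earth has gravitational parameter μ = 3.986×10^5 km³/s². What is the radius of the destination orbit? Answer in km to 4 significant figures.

r₂ = 39000 km

Transfer time t = 4.818 hours = 17344.8 s, and t = π√(a_t³/μ).
So a_t = (μ t²/π²)^(1/3) = (3.986×10^5 × (17344.8)² / π²)^(1/3) = 22989 km.
Since a_t = (r₁ + r₂)/2, r₂ = 2a_t − r₁ = 2×22989 − 6980 = 38998 km.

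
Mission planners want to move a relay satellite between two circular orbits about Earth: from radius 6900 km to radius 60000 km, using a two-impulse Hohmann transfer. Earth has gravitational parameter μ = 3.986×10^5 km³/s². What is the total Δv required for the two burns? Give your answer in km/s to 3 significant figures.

Δv = 3.99 km/s

Transfer-ellipse semi-major axis a_t = (r₁ + r₂)/2 = (6900 + 60000)/2 = 33450 km.
At r₁ the circular-orbit speed is v₁ = √(μ/r₁) = 7.601 km/s.
Transfer-orbit speed at r₁ (vis-viva): v_p = √[μ(2/r₁ − 1/a_t)] = 10.18 km/s.
First burn Δv₁ = |v_p − v₁| = 2.579 km/s.
At r₂, v₂ = √(μ/r₂) = 2.5775 km/s.
Transfer-orbit speed at r₂: v_a = √[μ(2/r₂ − 1/a_t)] = 1.1706 km/s.
Second burn Δv₂ = |v₂ − v_a| = 1.407 km/s.
Δv = Δv₁ + Δv₂ = 2.579 + 1.407 = 3.986 km/s.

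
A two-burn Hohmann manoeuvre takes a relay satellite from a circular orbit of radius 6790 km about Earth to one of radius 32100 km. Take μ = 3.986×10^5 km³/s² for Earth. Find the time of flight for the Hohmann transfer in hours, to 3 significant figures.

Semi-major axis of the transfer orbit: a_t = (6790 + 32100)/2 = 19445 km.
By Kepler's third law the transfer-orbit period is T = 2π√(a_t³/μ), so t = T/2 = 13490 s.
Converting: 13490 s ÷ 3600 s/hour = 3.75 hours.

t = 3.75 hours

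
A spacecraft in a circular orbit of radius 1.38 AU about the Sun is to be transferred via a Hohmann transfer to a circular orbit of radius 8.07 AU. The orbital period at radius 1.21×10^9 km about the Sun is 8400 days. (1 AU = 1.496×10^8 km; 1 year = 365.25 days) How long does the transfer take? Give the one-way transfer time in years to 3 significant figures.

t = 5.13 years

From Kepler's third law T² = 4π²r³/μ at r = 1.21×10^9 km, T = 8400 days = 8400 × 86400 s = 7.2576×10^8 s: μ = 4π²r³/T² = 1.32779×10^11 km³/s².
In km: r₁ = 1.38 × 1.496×10^8 = 2.06448×10^8 km; r₂ = 8.07 × 1.496×10^8 = 1.207272×10^9 km.
The Hohmann ellipse has a_t = (r₁ + r₂)/2 = 7.0686×10^8 km.
By Kepler's third law the transfer-orbit period is T = 2π√(a_t³/μ), so t = T/2 = 1.620×10^8 s.
Converting: 1.620×10^8 s ÷ 3.15576×10^7 s/year (365.25 × 86400) = 5.13 years.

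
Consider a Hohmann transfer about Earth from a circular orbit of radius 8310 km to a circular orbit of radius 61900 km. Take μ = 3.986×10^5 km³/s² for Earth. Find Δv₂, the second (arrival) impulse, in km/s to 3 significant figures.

Semi-major axis of the transfer orbit: a_t = (8310 + 61900)/2 = 35105 km.
Circular speed at r = 61900 km: v_c = √(μ/r) = 2.538 km/s.
Vis-viva on the transfer ellipse at r = 61900 km gives v_t = √[μ(2/r − 1/a_t)] = 1.235 km/s.
Δv₂ = |v_t − v_c| = |1.235 − 2.538| = 1.303 km/s.

Δv₂ = 1.30 km/s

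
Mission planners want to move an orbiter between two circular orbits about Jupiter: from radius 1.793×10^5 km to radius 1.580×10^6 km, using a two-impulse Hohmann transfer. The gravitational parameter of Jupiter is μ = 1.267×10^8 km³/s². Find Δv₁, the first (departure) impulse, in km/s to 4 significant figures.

Δv₁ = 9.044 km/s

Transfer-ellipse semi-major axis a_t = (r₁ + r₂)/2 = (1.793×10^5 + 1.580×10^6)/2 = 8.7965×10^5 km.
Circular speed at r = 1.793×10^5 km: v_c = √(μ/r) = 26.5826 km/s.
Vis-viva on the transfer ellipse at r = 1.793×10^5 km gives v_t = √[μ(2/r − 1/a_t)] = 35.6264 km/s.
Δv₁ = |v_t − v_c| = |35.6264 − 26.5826| = 9.044 km/s.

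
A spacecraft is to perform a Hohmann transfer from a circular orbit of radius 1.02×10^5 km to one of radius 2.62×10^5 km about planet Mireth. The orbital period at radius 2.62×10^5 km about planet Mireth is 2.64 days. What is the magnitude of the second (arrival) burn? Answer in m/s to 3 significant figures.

From Kepler's third law T² = 4π²r³/μ at r = 2.62×10^5 km, T = 2.64 days = 2.64 × 86400 s = 2.28096×10^5 s: μ = 4π²r³/T² = 1.36467×10^7 km³/s².
Semi-major axis of the transfer orbit: a_t = (1.020×10^5 + 2.620×10^5)/2 = 1.820×10^5 km.
Circular speed at r = 2.620×10^5 km: v_c = √(μ/r) = 7.217 km/s.
Transfer-orbit speed at the same r (vis-viva, a = a_t): v_t = √[μ(2/r − 1/a_t)] = 5.403 km/s.
Δv₂ = |v_t − v_c| = |5.403 − 7.217| = 1.814 km/s.

Δv₂ = 1810 m/s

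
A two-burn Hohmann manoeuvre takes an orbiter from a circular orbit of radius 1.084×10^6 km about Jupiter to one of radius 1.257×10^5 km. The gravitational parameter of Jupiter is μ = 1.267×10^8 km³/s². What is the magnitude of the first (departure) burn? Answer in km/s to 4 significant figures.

Δv₁ = 5.883 km/s

Transfer-ellipse semi-major axis a_t = (r₁ + r₂)/2 = (1.084×10^6 + 1.257×10^5)/2 = 6.0485×10^5 km.
Circular speed at r = 1.084×10^6 km: v_c = √(μ/r) = 10.8112 km/s.
Transfer-orbit speed at the same r (vis-viva, a = a_t): v_t = √[μ(2/r − 1/a_t)] = 4.92853 km/s.
Δv₁ = |v_t − v_c| = |4.92853 − 10.8112| = 5.883 km/s.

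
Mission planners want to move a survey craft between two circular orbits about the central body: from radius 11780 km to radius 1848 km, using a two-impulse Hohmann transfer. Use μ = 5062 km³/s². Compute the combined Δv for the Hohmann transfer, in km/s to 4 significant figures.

Semi-major axis of the transfer orbit: a_t = (11780 + 1848)/2 = 6814 km.
At r₁ the circular-orbit speed is v₁ = √(μ/r₁) = 0.6555 km/s.
On the transfer ellipse at r₁, vis-viva gives v_a = √[μ(2/r₁ − 1/a_t)] = 0.3414 km/s.
First burn Δv₁ = |v_a − v₁| = 0.3141 km/s.
At r₂, v₂ = √(μ/r₂) = 1.6550 km/s.
Transfer-orbit speed at r₂: v_p = √[μ(2/r₂ − 1/a_t)] = 2.1761 km/s.
Second burn Δv₂ = |v₂ − v_p| = 0.5211 km/s.
Total Δv = Δv₁ + Δv₂ = 0.8352 km/s.

Δv = 0.8352 km/s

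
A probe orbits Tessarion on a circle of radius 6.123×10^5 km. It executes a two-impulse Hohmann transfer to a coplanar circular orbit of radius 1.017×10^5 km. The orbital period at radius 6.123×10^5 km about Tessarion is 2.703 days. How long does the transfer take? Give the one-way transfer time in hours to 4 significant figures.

t = 14.44 hours

From Kepler's third law T² = 4π²r³/μ at r = 6.123×10^5 km, T = 2.703 days = 2.703 × 86400 s = 2.335392×10^5 s: μ = 4π²r³/T² = 1.66162×10^8 km³/s².
Transfer-ellipse semi-major axis a_t = (r₁ + r₂)/2 = (6.123×10^5 + 1.017×10^5)/2 = 3.570×10^5 km.
By Kepler's third law the transfer-orbit period is T = 2π√(a_t³/μ), so t = T/2 = 51990 s.
Converting: 51990 s ÷ 3600 s/hour = 14.44 hours.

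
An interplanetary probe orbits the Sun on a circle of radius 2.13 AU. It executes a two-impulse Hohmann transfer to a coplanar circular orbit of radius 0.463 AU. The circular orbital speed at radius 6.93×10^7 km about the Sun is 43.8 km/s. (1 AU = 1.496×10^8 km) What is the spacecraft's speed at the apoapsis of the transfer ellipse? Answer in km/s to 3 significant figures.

v = 12.2 km/s

From the circular-orbit relation v² = μ/r at r = 6.93×10^7 km: μ = v²r = (43.8)² × 6.93×10^7 = 1.32948×10^11 km³/s².
In km: r₁ = 2.13 × 1.496×10^8 = 3.18648×10^8 km; r₂ = 0.463 × 1.496×10^8 = 6.92648×10^7 km.
Transfer-ellipse semi-major axis a_t = (r₁ + r₂)/2 = (3.18648×10^8 + 6.92648×10^7)/2 = 1.939564×10^8 km.
At apoapsis, r = 3.18648×10^8 km.
Vis-viva: v = √[μ(2/r − 1/a_t)] = √[1.32948×10^11 × (2/3.18648×10^8 − 1/1.939564×10^8)] = 12.21 km/s.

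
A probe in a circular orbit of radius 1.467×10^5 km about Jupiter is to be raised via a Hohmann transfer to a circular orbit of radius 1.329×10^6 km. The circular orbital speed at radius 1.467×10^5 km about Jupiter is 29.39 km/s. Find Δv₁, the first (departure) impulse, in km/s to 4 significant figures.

From the circular-orbit relation v² = μ/r at r = 1.467×10^5 km: μ = v²r = (29.39)² × 1.467×10^5 = 1.26715×10^8 km³/s².
Semi-major axis of the transfer orbit: a_t = (1.467×10^5 + 1.329×10^6)/2 = 7.3785×10^5 km.
Circular speed at r = 1.467×10^5 km: v_c = √(μ/r) = 29.39 km/s.
Vis-viva on the transfer ellipse at r = 1.467×10^5 km gives v_t = √[μ(2/r − 1/a_t)] = 39.44 km/s.
Δv₁ = |v_t − v_c| = |39.44 − 29.39| = 10.05 km/s.

Δv₁ = 10.05 km/s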